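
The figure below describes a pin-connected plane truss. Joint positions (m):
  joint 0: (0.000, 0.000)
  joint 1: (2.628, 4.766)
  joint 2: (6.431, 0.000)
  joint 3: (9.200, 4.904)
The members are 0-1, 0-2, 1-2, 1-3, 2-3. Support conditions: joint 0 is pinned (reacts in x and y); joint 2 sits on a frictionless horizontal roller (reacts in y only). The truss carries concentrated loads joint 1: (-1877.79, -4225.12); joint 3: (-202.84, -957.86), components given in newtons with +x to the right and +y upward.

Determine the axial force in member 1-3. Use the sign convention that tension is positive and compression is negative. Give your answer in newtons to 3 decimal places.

N=4 nodes, M=5 members, R=3 reactions → 2N=8, M+R=8
member 0 (0-1): L=5.4425, (cx,cy)=(0.4829,0.8757)
member 1 (0-2): L=6.4310, (cx,cy)=(1.0000,0.0000)
member 2 (1-2): L=6.0973, (cx,cy)=(0.6237,-0.7817)
member 3 (1-3): L=6.5734, (cx,cy)=(0.9998,0.0210)
member 4 (2-3): L=5.6317, (cx,cy)=(0.4917,0.8708)
solve A·x = −loads:
  F[0-1] = -4148.0394 N (compression)
  F[0-2] = -77.6927 N (compression)
  F[1-2] = -749.0768 N (compression)
  F[1-3] = +342.1382 N (tension)
  F[2-3] = -1108.2538 N (compression)
  Rx@0 = +2080.6300 N
  Ry@0 = +3632.4198 N
  Ry@2 = +1550.5602 N

342.138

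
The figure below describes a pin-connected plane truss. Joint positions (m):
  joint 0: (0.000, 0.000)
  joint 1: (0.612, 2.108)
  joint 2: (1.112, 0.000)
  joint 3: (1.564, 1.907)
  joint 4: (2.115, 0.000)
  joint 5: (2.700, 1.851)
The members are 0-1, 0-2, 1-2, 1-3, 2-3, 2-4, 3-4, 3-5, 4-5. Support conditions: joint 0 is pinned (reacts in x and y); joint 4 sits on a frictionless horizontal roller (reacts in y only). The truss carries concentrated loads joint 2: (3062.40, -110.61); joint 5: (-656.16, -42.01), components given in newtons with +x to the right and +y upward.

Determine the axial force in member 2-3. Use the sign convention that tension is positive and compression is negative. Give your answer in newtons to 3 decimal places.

N=6 nodes, M=9 members, R=3 reactions → 2N=12, M+R=12
member 0 (0-1): L=2.1950, (cx,cy)=(0.2788,0.9603)
member 1 (0-2): L=1.1120, (cx,cy)=(1.0000,0.0000)
member 2 (1-2): L=2.1665, (cx,cy)=(0.2308,-0.9730)
member 3 (1-3): L=0.9730, (cx,cy)=(0.9784,-0.2066)
member 4 (2-3): L=1.9598, (cx,cy)=(0.2306,0.9730)
member 5 (2-4): L=1.0030, (cx,cy)=(1.0000,0.0000)
member 6 (3-4): L=1.9850, (cx,cy)=(0.2776,-0.9607)
member 7 (3-5): L=1.1374, (cx,cy)=(0.9988,-0.0492)
member 8 (4-5): L=1.9412, (cx,cy)=(0.3014,0.9535)
solve A·x = −loads:
  F[0-1] = -640.4891 N (compression)
  F[0-2] = +2584.8149 N (tension)
  F[1-2] = +706.2763 N (tension)
  F[1-3] = -349.1056 N (compression)
  F[2-3] = -592.5748 N (compression)
  F[2-4] = -177.9182 N (compression)
  F[3-4] = +557.5990 N (tension)
  F[3-5] = -633.7893 N (compression)
  F[4-5] = -76.7848 N (compression)
  Rx@0 = -2406.2400 N
  Ry@0 = +615.0913 N
  Ry@4 = -462.4713 N

-592.575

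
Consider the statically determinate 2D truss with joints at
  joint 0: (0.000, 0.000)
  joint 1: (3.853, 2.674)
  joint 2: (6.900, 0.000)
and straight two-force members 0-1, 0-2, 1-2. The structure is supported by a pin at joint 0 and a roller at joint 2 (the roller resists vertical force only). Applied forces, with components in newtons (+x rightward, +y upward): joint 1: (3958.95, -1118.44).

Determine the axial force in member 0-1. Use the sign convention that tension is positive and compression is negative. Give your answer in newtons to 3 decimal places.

N=3 nodes, M=3 members, R=3 reactions → 2N=6, M+R=6
member 0 (0-1): L=4.6900, (cx,cy)=(0.8215,0.5702)
member 1 (0-2): L=6.9000, (cx,cy)=(1.0000,0.0000)
member 2 (1-2): L=4.0539, (cx,cy)=(0.7516,-0.6596)
solve A·x = −loads:
  F[0-1] = +1824.6711 N (tension)
  F[0-2] = +2459.9112 N (tension)
  F[1-2] = -3272.8419 N (compression)
  Rx@0 = -3958.9500 N
  Ry@0 = -1040.3399 N
  Ry@2 = +2158.7799 N

1824.671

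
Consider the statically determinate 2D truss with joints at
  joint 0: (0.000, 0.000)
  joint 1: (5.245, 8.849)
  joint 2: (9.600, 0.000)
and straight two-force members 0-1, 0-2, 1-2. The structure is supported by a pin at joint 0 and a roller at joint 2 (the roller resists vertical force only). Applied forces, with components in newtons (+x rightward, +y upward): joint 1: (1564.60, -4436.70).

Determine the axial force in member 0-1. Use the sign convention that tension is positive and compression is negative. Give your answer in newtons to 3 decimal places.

-663.171

N=3 nodes, M=3 members, R=3 reactions → 2N=6, M+R=6
member 0 (0-1): L=10.2866, (cx,cy)=(0.5099,0.8602)
member 1 (0-2): L=9.6000, (cx,cy)=(1.0000,0.0000)
member 2 (1-2): L=9.8626, (cx,cy)=(0.4416,-0.8972)
solve A·x = −loads:
  F[0-1] = -663.1709 N (compression)
  F[0-2] = +1902.7409 N (tension)
  F[1-2] = -4309.0625 N (compression)
  Rx@0 = -1564.6000 N
  Ry@0 = +570.4878 N
  Ry@2 = +3866.2122 N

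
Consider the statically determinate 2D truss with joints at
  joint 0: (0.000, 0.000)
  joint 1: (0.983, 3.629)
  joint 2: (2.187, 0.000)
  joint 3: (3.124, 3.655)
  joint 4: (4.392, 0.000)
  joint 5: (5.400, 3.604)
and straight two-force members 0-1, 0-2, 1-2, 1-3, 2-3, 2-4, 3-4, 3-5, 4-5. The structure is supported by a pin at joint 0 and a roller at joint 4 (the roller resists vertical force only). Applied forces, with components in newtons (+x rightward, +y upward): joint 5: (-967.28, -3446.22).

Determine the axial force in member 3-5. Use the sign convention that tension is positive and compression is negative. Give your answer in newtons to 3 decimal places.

N=6 nodes, M=9 members, R=3 reactions → 2N=12, M+R=12
member 0 (0-1): L=3.7598, (cx,cy)=(0.2615,0.9652)
member 1 (0-2): L=2.1870, (cx,cy)=(1.0000,0.0000)
member 2 (1-2): L=3.8235, (cx,cy)=(0.3149,-0.9491)
member 3 (1-3): L=2.1412, (cx,cy)=(0.9999,0.0121)
member 4 (2-3): L=3.7732, (cx,cy)=(0.2483,0.9687)
member 5 (2-4): L=2.2050, (cx,cy)=(1.0000,0.0000)
member 6 (3-4): L=3.8687, (cx,cy)=(0.3278,-0.9448)
member 7 (3-5): L=2.2766, (cx,cy)=(0.9997,-0.0224)
member 8 (4-5): L=3.7423, (cx,cy)=(0.2694,0.9630)
solve A·x = −loads:
  F[0-1] = -2.8985 N (compression)
  F[0-2] = -966.5222 N (compression)
  F[1-2] = +2.9261 N (tension)
  F[1-3] = -1.6794 N (compression)
  F[2-3] = -2.8671 N (compression)
  F[2-4] = -964.8888 N (compression)
  F[3-4] = +3.0416 N (tension)
  F[3-5] = -3.3890 N (compression)
  F[4-5] = -3578.5532 N (compression)
  Rx@0 = +967.2800 N
  Ry@0 = +2.7977 N
  Ry@4 = +3443.4223 N

-3.389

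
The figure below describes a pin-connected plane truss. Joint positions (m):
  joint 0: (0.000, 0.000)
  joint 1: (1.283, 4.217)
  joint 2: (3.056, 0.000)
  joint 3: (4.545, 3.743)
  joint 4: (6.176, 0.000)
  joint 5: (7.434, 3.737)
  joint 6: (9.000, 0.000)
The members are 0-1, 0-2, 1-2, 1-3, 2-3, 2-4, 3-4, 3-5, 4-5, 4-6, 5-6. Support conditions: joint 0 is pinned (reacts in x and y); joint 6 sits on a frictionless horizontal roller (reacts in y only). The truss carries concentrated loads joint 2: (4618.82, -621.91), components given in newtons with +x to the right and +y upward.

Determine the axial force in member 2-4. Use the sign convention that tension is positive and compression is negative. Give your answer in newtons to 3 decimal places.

N=7 nodes, M=11 members, R=3 reactions → 2N=14, M+R=14
member 0 (0-1): L=4.4079, (cx,cy)=(0.2911,0.9567)
member 1 (0-2): L=3.0560, (cx,cy)=(1.0000,0.0000)
member 2 (1-2): L=4.5746, (cx,cy)=(0.3876,-0.9218)
member 3 (1-3): L=3.2963, (cx,cy)=(0.9896,-0.1438)
member 4 (2-3): L=4.0283, (cx,cy)=(0.3696,0.9292)
member 5 (2-4): L=3.1200, (cx,cy)=(1.0000,0.0000)
member 6 (3-4): L=4.0829, (cx,cy)=(0.3995,-0.9167)
member 7 (3-5): L=2.8890, (cx,cy)=(1.0000,-0.0021)
member 8 (4-5): L=3.9431, (cx,cy)=(0.3190,0.9477)
member 9 (4-6): L=2.8240, (cx,cy)=(1.0000,0.0000)
member 10 (5-6): L=4.0519, (cx,cy)=(0.3865,-0.9223)
solve A·x = −loads:
  F[0-1] = -429.3263 N (compression)
  F[0-2] = +4743.7846 N (tension)
  F[1-2] = +495.5362 N (tension)
  F[1-3] = -320.3530 N (compression)
  F[2-3] = +177.6910 N (tension)
  F[2-4] = +251.3427 N (tension)
  F[3-4] = -229.9892 N (compression)
  F[3-5] = -159.4694 N (compression)
  F[4-5] = +222.4678 N (tension)
  F[4-6] = +88.4926 N (tension)
  F[5-6] = -228.9650 N (compression)
  Rx@0 = -4618.8200 N
  Ry@0 = +410.7370 N
  Ry@6 = +211.1730 N

251.343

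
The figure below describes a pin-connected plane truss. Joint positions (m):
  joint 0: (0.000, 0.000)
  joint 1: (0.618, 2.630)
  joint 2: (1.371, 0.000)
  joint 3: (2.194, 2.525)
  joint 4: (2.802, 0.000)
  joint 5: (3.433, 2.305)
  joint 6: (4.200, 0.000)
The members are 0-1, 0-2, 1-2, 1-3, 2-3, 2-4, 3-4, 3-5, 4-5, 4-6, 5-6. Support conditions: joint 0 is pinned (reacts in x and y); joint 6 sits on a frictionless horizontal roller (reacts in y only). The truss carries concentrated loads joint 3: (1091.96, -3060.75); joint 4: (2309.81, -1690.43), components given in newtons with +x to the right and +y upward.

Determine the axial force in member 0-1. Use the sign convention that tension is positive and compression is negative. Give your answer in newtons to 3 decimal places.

-1405.330

N=7 nodes, M=11 members, R=3 reactions → 2N=14, M+R=14
member 0 (0-1): L=2.7016, (cx,cy)=(0.2288,0.9735)
member 1 (0-2): L=1.3710, (cx,cy)=(1.0000,0.0000)
member 2 (1-2): L=2.7357, (cx,cy)=(0.2753,-0.9614)
member 3 (1-3): L=1.5795, (cx,cy)=(0.9978,-0.0665)
member 4 (2-3): L=2.6557, (cx,cy)=(0.3099,0.9508)
member 5 (2-4): L=1.4310, (cx,cy)=(1.0000,0.0000)
member 6 (3-4): L=2.5972, (cx,cy)=(0.2341,-0.9722)
member 7 (3-5): L=1.2584, (cx,cy)=(0.9846,-0.1748)
member 8 (4-5): L=2.3898, (cx,cy)=(0.2640,0.9645)
member 9 (4-6): L=1.3980, (cx,cy)=(1.0000,0.0000)
member 10 (5-6): L=2.4293, (cx,cy)=(0.3157,-0.9488)
solve A·x = −loads:
  F[0-1] = -1405.3305 N (compression)
  F[0-2] = +3723.2400 N (tension)
  F[1-2] = +1473.4216 N (tension)
  F[1-3] = -728.6443 N (compression)
  F[2-3] = -1489.8504 N (compression)
  F[2-4] = +4590.4994 N (tension)
  F[3-4] = -1383.6824 N (compression)
  F[3-5] = -1987.3755 N (compression)
  F[4-5] = +3147.3554 N (tension)
  F[4-6] = +1125.7469 N (tension)
  F[5-6] = -3565.4945 N (compression)
  Rx@0 = -3401.7700 N
  Ry@0 = +1368.0682 N
  Ry@6 = +3383.1118 N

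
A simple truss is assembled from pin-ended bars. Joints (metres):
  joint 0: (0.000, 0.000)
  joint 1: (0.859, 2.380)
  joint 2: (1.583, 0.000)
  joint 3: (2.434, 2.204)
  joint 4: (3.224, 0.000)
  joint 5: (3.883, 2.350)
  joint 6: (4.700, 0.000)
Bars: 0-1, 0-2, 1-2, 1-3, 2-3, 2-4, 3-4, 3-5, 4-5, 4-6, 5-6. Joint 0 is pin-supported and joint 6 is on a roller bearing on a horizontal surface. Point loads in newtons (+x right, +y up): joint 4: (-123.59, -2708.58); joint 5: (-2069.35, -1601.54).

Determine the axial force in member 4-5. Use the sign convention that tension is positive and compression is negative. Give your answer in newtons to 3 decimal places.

N=7 nodes, M=11 members, R=3 reactions → 2N=14, M+R=14
member 0 (0-1): L=2.5303, (cx,cy)=(0.3395,0.9406)
member 1 (0-2): L=1.5830, (cx,cy)=(1.0000,0.0000)
member 2 (1-2): L=2.4877, (cx,cy)=(0.2910,-0.9567)
member 3 (1-3): L=1.5848, (cx,cy)=(0.9938,-0.1111)
member 4 (2-3): L=2.3626, (cx,cy)=(0.3602,0.9329)
member 5 (2-4): L=1.6410, (cx,cy)=(1.0000,0.0000)
member 6 (3-4): L=2.3413, (cx,cy)=(0.3374,-0.9414)
member 7 (3-5): L=1.4563, (cx,cy)=(0.9950,0.1003)
member 8 (4-5): L=2.4407, (cx,cy)=(0.2700,0.9629)
member 9 (4-6): L=1.4760, (cx,cy)=(1.0000,0.0000)
member 10 (5-6): L=2.4880, (cx,cy)=(0.3284,-0.9445)
solve A·x = −loads:
  F[0-1] = -2300.2942 N (compression)
  F[0-2] = -1412.0153 N (compression)
  F[1-2] = +2435.5843 N (tension)
  F[1-3] = -1499.0343 N (compression)
  F[2-3] = -2497.8190 N (compression)
  F[2-4] = +196.5321 N (tension)
  F[3-4] = +1971.5109 N (tension)
  F[3-5] = -3070.1633 N (compression)
  F[4-5] = +885.5815 N (tension)
  F[4-6] = +746.2305 N (tension)
  F[5-6] = -2272.4581 N (compression)
  Rx@0 = +2192.9400 N
  Ry@0 = +2163.6797 N
  Ry@6 = +2146.4403 N

885.581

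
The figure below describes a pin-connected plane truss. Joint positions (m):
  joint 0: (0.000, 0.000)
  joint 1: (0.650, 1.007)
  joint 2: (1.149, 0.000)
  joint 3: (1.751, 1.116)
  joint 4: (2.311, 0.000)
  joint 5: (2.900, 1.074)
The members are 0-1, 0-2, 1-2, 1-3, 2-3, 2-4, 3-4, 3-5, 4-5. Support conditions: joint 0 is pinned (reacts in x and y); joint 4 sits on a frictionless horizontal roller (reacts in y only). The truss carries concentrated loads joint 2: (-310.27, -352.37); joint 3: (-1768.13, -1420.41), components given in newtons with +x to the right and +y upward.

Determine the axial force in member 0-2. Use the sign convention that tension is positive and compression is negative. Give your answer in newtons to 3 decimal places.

-1190.725

N=6 nodes, M=9 members, R=3 reactions → 2N=12, M+R=12
member 0 (0-1): L=1.1986, (cx,cy)=(0.5423,0.8402)
member 1 (0-2): L=1.1490, (cx,cy)=(1.0000,0.0000)
member 2 (1-2): L=1.1239, (cx,cy)=(0.4440,-0.8960)
member 3 (1-3): L=1.1064, (cx,cy)=(0.9951,0.0985)
member 4 (2-3): L=1.2680, (cx,cy)=(0.4748,0.8801)
member 5 (2-4): L=1.1620, (cx,cy)=(1.0000,0.0000)
member 6 (3-4): L=1.2486, (cx,cy)=(0.4485,-0.8938)
member 7 (3-5): L=1.1498, (cx,cy)=(0.9993,-0.0365)
member 8 (4-5): L=1.2249, (cx,cy)=(0.4809,0.8768)
solve A·x = −loads:
  F[0-1] = -1636.8189 N (compression)
  F[0-2] = -1190.7254 N (compression)
  F[1-2] = +1369.5311 N (tension)
  F[1-3] = -1503.0688 N (compression)
  F[2-3] = -993.9157 N (compression)
  F[2-4] = +199.4961 N (tension)
  F[3-4] = -444.8128 N (compression)
  F[3-5] = +0.0000 N (tension)
  F[4-5] = -0.0000 N (compression)
  Rx@0 = +2078.4000 N
  Ry@0 = +1375.2127 N
  Ry@4 = +397.5673 N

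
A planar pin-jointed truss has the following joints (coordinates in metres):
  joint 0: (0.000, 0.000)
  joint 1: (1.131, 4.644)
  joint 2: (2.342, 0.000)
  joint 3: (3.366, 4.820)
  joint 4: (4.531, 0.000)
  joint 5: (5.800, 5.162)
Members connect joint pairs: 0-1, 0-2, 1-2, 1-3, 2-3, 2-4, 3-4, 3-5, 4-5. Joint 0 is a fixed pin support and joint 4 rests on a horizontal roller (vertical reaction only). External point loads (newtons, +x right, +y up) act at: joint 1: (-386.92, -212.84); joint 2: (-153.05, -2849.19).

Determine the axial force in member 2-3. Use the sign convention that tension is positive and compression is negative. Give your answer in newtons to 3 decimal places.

1196.450

N=6 nodes, M=9 members, R=3 reactions → 2N=12, M+R=12
member 0 (0-1): L=4.7797, (cx,cy)=(0.2366,0.9716)
member 1 (0-2): L=2.3420, (cx,cy)=(1.0000,0.0000)
member 2 (1-2): L=4.7993, (cx,cy)=(0.2523,-0.9676)
member 3 (1-3): L=2.2419, (cx,cy)=(0.9969,0.0785)
member 4 (2-3): L=4.9276, (cx,cy)=(0.2078,0.9782)
member 5 (2-4): L=2.1890, (cx,cy)=(1.0000,0.0000)
member 6 (3-4): L=4.9588, (cx,cy)=(0.2349,-0.9720)
member 7 (3-5): L=2.4579, (cx,cy)=(0.9903,0.1391)
member 8 (4-5): L=5.3157, (cx,cy)=(0.2387,0.9711)
solve A·x = −loads:
  F[0-1] = -1989.2643 N (compression)
  F[0-2] = -69.2626 N (compression)
  F[1-2] = +1735.0009 N (tension)
  F[1-3] = -523.1924 N (compression)
  F[2-3] = +1196.4504 N (tension)
  F[2-4] = +272.9431 N (tension)
  F[3-4] = -1161.7753 N (compression)
  F[3-5] = -0.0000 N (compression)
  F[4-5] = +0.0000 N (tension)
  Rx@0 = +539.9700 N
  Ry@0 = +1932.7719 N
  Ry@4 = +1129.2581 N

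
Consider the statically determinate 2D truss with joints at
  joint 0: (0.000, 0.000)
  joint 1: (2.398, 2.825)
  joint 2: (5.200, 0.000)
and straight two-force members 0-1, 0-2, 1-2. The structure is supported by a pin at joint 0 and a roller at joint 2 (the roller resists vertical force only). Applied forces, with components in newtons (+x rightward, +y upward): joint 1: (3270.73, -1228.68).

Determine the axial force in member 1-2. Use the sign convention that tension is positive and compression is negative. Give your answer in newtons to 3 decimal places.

N=3 nodes, M=3 members, R=3 reactions → 2N=6, M+R=6
member 0 (0-1): L=3.7055, (cx,cy)=(0.6471,0.7624)
member 1 (0-2): L=5.2000, (cx,cy)=(1.0000,0.0000)
member 2 (1-2): L=3.9789, (cx,cy)=(0.7042,-0.7100)
solve A·x = −loads:
  F[0-1] = +1462.3013 N (tension)
  F[0-2] = +2324.4177 N (tension)
  F[1-2] = -3300.7420 N (compression)
  Rx@0 = -3270.7300 N
  Ry@0 = -1114.8175 N
  Ry@2 = +2343.4975 N

-3300.742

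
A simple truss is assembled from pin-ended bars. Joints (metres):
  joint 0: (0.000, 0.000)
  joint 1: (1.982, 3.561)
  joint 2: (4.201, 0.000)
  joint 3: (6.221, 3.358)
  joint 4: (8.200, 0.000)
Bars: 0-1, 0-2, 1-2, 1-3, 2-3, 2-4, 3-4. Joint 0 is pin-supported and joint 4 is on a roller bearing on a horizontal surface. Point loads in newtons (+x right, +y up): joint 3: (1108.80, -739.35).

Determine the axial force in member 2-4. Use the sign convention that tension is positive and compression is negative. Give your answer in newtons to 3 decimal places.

598.168

N=5 nodes, M=7 members, R=3 reactions → 2N=10, M+R=10
member 0 (0-1): L=4.0754, (cx,cy)=(0.4863,0.8738)
member 1 (0-2): L=4.2010, (cx,cy)=(1.0000,0.0000)
member 2 (1-2): L=4.1958, (cx,cy)=(0.5289,-0.8487)
member 3 (1-3): L=4.2439, (cx,cy)=(0.9989,-0.0478)
member 4 (2-3): L=3.9187, (cx,cy)=(0.5155,0.8569)
member 5 (2-4): L=3.9990, (cx,cy)=(1.0000,0.0000)
member 6 (3-4): L=3.8978, (cx,cy)=(0.5077,-0.8615)
solve A·x = −loads:
  F[0-1] = +315.4488 N (tension)
  F[0-2] = +955.3877 N (tension)
  F[1-2] = -343.6782 N (compression)
  F[1-3] = +335.5551 N (tension)
  F[2-3] = +340.3896 N (tension)
  F[2-4] = +598.1680 N (tension)
  F[3-4] = -1178.1307 N (compression)
  Rx@0 = -1108.8000 N
  Ry@0 = -275.6313 N
  Ry@4 = +1014.9813 N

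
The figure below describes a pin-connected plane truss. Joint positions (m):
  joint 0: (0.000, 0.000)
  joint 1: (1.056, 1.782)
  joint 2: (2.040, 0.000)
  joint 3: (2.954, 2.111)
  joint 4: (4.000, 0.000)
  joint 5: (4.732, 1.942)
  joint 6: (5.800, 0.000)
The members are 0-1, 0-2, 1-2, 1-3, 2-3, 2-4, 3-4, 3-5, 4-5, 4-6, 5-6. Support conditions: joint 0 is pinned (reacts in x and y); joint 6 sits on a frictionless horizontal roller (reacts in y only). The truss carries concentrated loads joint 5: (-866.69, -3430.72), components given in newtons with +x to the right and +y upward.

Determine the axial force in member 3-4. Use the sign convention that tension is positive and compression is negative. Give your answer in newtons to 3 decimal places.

1223.353

N=7 nodes, M=11 members, R=3 reactions → 2N=14, M+R=14
member 0 (0-1): L=2.0714, (cx,cy)=(0.5098,0.8603)
member 1 (0-2): L=2.0400, (cx,cy)=(1.0000,0.0000)
member 2 (1-2): L=2.0356, (cx,cy)=(0.4834,-0.8754)
member 3 (1-3): L=1.9263, (cx,cy)=(0.9853,0.1708)
member 4 (2-3): L=2.3004, (cx,cy)=(0.3973,0.9177)
member 5 (2-4): L=1.9600, (cx,cy)=(1.0000,0.0000)
member 6 (3-4): L=2.3559, (cx,cy)=(0.4440,-0.8960)
member 7 (3-5): L=1.7860, (cx,cy)=(0.9955,-0.0946)
member 8 (4-5): L=2.0754, (cx,cy)=(0.3527,0.9357)
member 9 (4-6): L=1.8000, (cx,cy)=(1.0000,0.0000)
member 10 (5-6): L=2.2163, (cx,cy)=(0.4819,-0.8762)
solve A·x = −loads:
  F[0-1] = -1071.6337 N (compression)
  F[0-2] = -320.3686 N (compression)
  F[1-2] = +862.4071 N (tension)
  F[1-3] = -977.5630 N (compression)
  F[2-3] = -822.6815 N (compression)
  F[2-4] = +423.3830 N (tension)
  F[3-4] = +1223.3531 N (tension)
  F[3-5] = -1841.4858 N (compression)
  F[4-5] = -1171.4511 N (compression)
  F[4-6] = +1379.7122 N (tension)
  F[5-6] = -2863.1619 N (compression)
  Rx@0 = +866.6900 N
  Ry@0 = +921.9174 N
  Ry@6 = +2508.8026 N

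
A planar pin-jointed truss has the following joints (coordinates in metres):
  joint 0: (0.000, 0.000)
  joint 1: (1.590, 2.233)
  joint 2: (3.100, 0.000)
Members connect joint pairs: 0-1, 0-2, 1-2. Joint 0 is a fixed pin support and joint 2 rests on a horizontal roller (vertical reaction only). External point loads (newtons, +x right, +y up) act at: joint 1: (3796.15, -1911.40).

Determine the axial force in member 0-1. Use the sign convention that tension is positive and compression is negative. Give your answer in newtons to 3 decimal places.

2213.880

N=3 nodes, M=3 members, R=3 reactions → 2N=6, M+R=6
member 0 (0-1): L=2.7412, (cx,cy)=(0.5800,0.8146)
member 1 (0-2): L=3.1000, (cx,cy)=(1.0000,0.0000)
member 2 (1-2): L=2.6956, (cx,cy)=(0.5602,-0.8284)
solve A·x = −loads:
  F[0-1] = +2213.8795 N (tension)
  F[0-2] = +2512.0340 N (tension)
  F[1-2] = -4484.4365 N (compression)
  Rx@0 = -3796.1500 N
  Ry@0 = -1803.4158 N
  Ry@2 = +3714.8158 N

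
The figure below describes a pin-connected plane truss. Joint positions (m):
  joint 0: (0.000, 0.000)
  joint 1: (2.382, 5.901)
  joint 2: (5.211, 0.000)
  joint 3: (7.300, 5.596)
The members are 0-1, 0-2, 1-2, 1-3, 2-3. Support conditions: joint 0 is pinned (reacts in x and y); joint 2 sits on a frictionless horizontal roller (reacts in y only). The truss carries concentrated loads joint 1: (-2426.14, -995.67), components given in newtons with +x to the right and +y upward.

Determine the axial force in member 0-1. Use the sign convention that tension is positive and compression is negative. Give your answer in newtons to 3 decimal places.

-3545.696

N=4 nodes, M=5 members, R=3 reactions → 2N=8, M+R=8
member 0 (0-1): L=6.3636, (cx,cy)=(0.3743,0.9273)
member 1 (0-2): L=5.2110, (cx,cy)=(1.0000,0.0000)
member 2 (1-2): L=6.5441, (cx,cy)=(0.4323,-0.9017)
member 3 (1-3): L=4.9274, (cx,cy)=(0.9981,-0.0619)
member 4 (2-3): L=5.9732, (cx,cy)=(0.3497,0.9369)
solve A·x = −loads:
  F[0-1] = -3545.6962 N (compression)
  F[0-2] = -1098.9329 N (compression)
  F[1-2] = +2542.0678 N (tension)
  F[1-3] = -0.0000 N (tension)
  F[2-3] = +0.0000 N (tension)
  Rx@0 = +2426.1400 N
  Ry@0 = +3287.9299 N
  Ry@2 = -2292.2599 N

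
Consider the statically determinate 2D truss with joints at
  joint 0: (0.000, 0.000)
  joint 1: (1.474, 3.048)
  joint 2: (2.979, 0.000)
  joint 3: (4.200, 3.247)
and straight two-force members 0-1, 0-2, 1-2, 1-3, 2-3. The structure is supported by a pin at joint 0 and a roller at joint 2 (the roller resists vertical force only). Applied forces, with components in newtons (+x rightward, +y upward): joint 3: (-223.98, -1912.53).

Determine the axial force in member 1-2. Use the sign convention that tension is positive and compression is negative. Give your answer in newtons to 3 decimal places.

N=4 nodes, M=5 members, R=3 reactions → 2N=8, M+R=8
member 0 (0-1): L=3.3857, (cx,cy)=(0.4354,0.9003)
member 1 (0-2): L=2.9790, (cx,cy)=(1.0000,0.0000)
member 2 (1-2): L=3.3993, (cx,cy)=(0.4427,-0.8967)
member 3 (1-3): L=2.7333, (cx,cy)=(0.9973,0.0728)
member 4 (2-3): L=3.4690, (cx,cy)=(0.3520,0.9360)
solve A·x = −loads:
  F[0-1] = +599.5592 N (tension)
  F[0-2] = -485.0042 N (compression)
  F[1-2] = -560.5143 N (compression)
  F[1-3] = +510.5393 N (tension)
  F[2-3] = -2082.9938 N (compression)
  Rx@0 = +223.9800 N
  Ry@0 = -539.7570 N
  Ry@2 = +2452.2870 N

-560.514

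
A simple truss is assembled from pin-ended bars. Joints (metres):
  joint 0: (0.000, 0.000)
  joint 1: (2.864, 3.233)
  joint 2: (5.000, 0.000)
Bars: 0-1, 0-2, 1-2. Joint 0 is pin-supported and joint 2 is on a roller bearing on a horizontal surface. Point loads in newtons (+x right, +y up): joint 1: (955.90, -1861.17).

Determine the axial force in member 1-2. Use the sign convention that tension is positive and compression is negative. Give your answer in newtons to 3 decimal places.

N=3 nodes, M=3 members, R=3 reactions → 2N=6, M+R=6
member 0 (0-1): L=4.3191, (cx,cy)=(0.6631,0.7485)
member 1 (0-2): L=5.0000, (cx,cy)=(1.0000,0.0000)
member 2 (1-2): L=3.8749, (cx,cy)=(0.5512,-0.8343)
solve A·x = −loads:
  F[0-1] = -236.4719 N (compression)
  F[0-2] = +1112.7041 N (tension)
  F[1-2] = -2018.5430 N (compression)
  Rx@0 = -955.9000 N
  Ry@0 = +177.0069 N
  Ry@2 = +1684.1631 N

-2018.543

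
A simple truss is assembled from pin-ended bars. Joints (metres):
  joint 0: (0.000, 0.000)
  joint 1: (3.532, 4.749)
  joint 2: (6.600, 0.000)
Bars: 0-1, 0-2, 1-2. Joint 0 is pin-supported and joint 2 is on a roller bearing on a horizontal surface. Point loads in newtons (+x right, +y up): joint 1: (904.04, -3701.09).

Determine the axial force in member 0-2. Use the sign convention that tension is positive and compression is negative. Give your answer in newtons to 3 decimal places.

1699.798

N=3 nodes, M=3 members, R=3 reactions → 2N=6, M+R=6
member 0 (0-1): L=5.9184, (cx,cy)=(0.5968,0.8024)
member 1 (0-2): L=6.6000, (cx,cy)=(1.0000,0.0000)
member 2 (1-2): L=5.6538, (cx,cy)=(0.5426,-0.8400)
solve A·x = −loads:
  F[0-1] = -1333.4244 N (compression)
  F[0-2] = +1699.7985 N (tension)
  F[1-2] = -3132.4467 N (compression)
  Rx@0 = -904.0400 N
  Ry@0 = +1069.9482 N
  Ry@2 = +2631.1418 N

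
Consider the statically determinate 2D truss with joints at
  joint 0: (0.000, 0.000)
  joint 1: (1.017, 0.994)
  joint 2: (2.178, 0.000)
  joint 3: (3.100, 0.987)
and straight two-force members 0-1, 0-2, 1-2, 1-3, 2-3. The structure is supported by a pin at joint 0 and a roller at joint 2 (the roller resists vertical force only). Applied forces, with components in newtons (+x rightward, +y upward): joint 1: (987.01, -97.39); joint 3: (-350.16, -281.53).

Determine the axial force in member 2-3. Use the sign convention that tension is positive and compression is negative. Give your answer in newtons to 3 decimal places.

-385.656

N=4 nodes, M=5 members, R=3 reactions → 2N=8, M+R=8
member 0 (0-1): L=1.4221, (cx,cy)=(0.7151,0.6990)
member 1 (0-2): L=2.1780, (cx,cy)=(1.0000,0.0000)
member 2 (1-2): L=1.5284, (cx,cy)=(0.7596,-0.6504)
member 3 (1-3): L=2.0830, (cx,cy)=(1.0000,-0.0034)
member 4 (2-3): L=1.3506, (cx,cy)=(0.6826,0.7308)
solve A·x = −loads:
  F[0-1] = +513.6619 N (tension)
  F[0-2] = +269.5061 N (tension)
  F[1-2] = -701.3563 N (compression)
  F[1-3] = -86.8982 N (compression)
  F[2-3] = -385.6562 N (compression)
  Rx@0 = -636.8500 N
  Ry@0 = -359.0362 N
  Ry@2 = +737.9562 N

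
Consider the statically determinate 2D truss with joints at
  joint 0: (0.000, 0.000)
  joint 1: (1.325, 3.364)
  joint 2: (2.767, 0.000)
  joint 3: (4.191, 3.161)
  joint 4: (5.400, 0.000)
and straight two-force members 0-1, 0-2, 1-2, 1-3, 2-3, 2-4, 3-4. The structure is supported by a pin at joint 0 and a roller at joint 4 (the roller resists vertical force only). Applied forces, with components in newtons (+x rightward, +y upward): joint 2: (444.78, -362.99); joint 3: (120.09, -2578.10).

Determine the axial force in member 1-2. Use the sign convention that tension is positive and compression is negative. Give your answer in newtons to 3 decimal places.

N=5 nodes, M=7 members, R=3 reactions → 2N=10, M+R=10
member 0 (0-1): L=3.6155, (cx,cy)=(0.3665,0.9304)
member 1 (0-2): L=2.7670, (cx,cy)=(1.0000,0.0000)
member 2 (1-2): L=3.6600, (cx,cy)=(0.3940,-0.9191)
member 3 (1-3): L=2.8732, (cx,cy)=(0.9975,-0.0707)
member 4 (2-3): L=3.4669, (cx,cy)=(0.4107,0.9118)
member 5 (2-4): L=2.6330, (cx,cy)=(1.0000,0.0000)
member 6 (3-4): L=3.3843, (cx,cy)=(0.3572,-0.9340)
solve A·x = −loads:
  F[0-1] = -735.0400 N (compression)
  F[0-2] = +834.2428 N (tension)
  F[1-2] = +788.7943 N (tension)
  F[1-3] = -581.5996 N (compression)
  F[2-3] = -397.0413 N (compression)
  F[2-4] = +863.3155 N (tension)
  F[3-4] = -2416.6529 N (compression)
  Rx@0 = -564.8700 N
  Ry@0 = +683.9021 N
  Ry@4 = +2257.1879 N

788.794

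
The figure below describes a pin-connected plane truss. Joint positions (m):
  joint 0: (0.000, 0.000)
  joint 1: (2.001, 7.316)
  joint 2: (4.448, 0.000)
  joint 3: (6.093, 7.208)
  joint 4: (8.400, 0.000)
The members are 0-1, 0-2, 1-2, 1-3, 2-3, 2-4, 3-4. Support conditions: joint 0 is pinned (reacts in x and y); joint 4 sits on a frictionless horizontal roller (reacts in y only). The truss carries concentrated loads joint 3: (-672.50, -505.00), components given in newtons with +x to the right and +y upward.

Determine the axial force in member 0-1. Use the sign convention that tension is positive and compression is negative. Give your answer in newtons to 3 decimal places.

-742.053

N=5 nodes, M=7 members, R=3 reactions → 2N=10, M+R=10
member 0 (0-1): L=7.5847, (cx,cy)=(0.2638,0.9646)
member 1 (0-2): L=4.4480, (cx,cy)=(1.0000,0.0000)
member 2 (1-2): L=7.7144, (cx,cy)=(0.3172,-0.9484)
member 3 (1-3): L=4.0934, (cx,cy)=(0.9997,-0.0264)
member 4 (2-3): L=7.3933, (cx,cy)=(0.2225,0.9749)
member 5 (2-4): L=3.9520, (cx,cy)=(1.0000,0.0000)
member 6 (3-4): L=7.5682, (cx,cy)=(0.3048,-0.9524)
solve A·x = −loads:
  F[0-1] = -742.0532 N (compression)
  F[0-2] = -476.7314 N (compression)
  F[1-2] = +766.9581 N (tension)
  F[1-3] = -439.2005 N (compression)
  F[2-3] = -746.0526 N (compression)
  F[2-4] = -67.4572 N (compression)
  F[3-4] = +221.2958 N (tension)
  Rx@0 = +672.5000 N
  Ry@0 = +715.7637 N
  Ry@4 = -210.7637 N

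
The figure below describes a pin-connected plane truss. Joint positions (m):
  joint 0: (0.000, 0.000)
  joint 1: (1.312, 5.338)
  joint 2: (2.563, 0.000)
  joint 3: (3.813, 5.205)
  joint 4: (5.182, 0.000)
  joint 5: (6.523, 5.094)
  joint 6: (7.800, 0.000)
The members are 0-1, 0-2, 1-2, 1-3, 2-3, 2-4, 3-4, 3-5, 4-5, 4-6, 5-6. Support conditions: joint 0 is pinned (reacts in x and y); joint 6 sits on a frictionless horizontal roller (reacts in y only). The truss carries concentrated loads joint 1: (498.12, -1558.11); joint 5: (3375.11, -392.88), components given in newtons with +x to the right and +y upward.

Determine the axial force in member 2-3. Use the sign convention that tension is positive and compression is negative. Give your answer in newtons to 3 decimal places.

N=7 nodes, M=11 members, R=3 reactions → 2N=14, M+R=14
member 0 (0-1): L=5.4969, (cx,cy)=(0.2387,0.9711)
member 1 (0-2): L=2.5630, (cx,cy)=(1.0000,0.0000)
member 2 (1-2): L=5.4826, (cx,cy)=(0.2282,-0.9736)
member 3 (1-3): L=2.5045, (cx,cy)=(0.9986,-0.0531)
member 4 (2-3): L=5.3530, (cx,cy)=(0.2335,0.9724)
member 5 (2-4): L=2.6190, (cx,cy)=(1.0000,0.0000)
member 6 (3-4): L=5.3820, (cx,cy)=(0.2544,-0.9671)
member 7 (3-5): L=2.7123, (cx,cy)=(0.9992,-0.0409)
member 8 (4-5): L=5.2676, (cx,cy)=(0.2546,0.9671)
member 9 (4-6): L=2.6180, (cx,cy)=(1.0000,0.0000)
member 10 (5-6): L=5.2516, (cx,cy)=(0.2432,-0.9700)
solve A·x = −loads:
  F[0-1] = +1220.0107 N (tension)
  F[0-2] = +3582.0363 N (tension)
  F[1-2] = -2841.2850 N (compression)
  F[1-3] = +442.0079 N (tension)
  F[2-3] = +2844.9864 N (tension)
  F[2-4] = +2269.3809 N (tension)
  F[3-4] = -2914.3727 N (compression)
  F[3-5] = +1848.5930 N (tension)
  F[4-5] = +2914.5409 N (tension)
  F[4-6] = +786.0895 N (tension)
  F[5-6] = -3232.7700 N (compression)
  Rx@0 = -3873.2300 N
  Ry@0 = -1184.7499 N
  Ry@6 = +3135.7399 N

2844.986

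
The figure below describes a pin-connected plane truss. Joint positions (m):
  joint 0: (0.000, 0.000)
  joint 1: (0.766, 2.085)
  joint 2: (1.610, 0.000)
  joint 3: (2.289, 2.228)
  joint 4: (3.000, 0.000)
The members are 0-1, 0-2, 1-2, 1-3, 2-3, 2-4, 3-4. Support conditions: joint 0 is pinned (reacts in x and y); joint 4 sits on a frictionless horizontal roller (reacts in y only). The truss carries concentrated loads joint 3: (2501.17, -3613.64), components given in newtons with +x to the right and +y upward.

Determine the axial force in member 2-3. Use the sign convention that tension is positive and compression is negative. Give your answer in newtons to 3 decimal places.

N=5 nodes, M=7 members, R=3 reactions → 2N=10, M+R=10
member 0 (0-1): L=2.2213, (cx,cy)=(0.3448,0.9387)
member 1 (0-2): L=1.6100, (cx,cy)=(1.0000,0.0000)
member 2 (1-2): L=2.2493, (cx,cy)=(0.3752,-0.9269)
member 3 (1-3): L=1.5297, (cx,cy)=(0.9956,0.0935)
member 4 (2-3): L=2.3292, (cx,cy)=(0.2915,0.9566)
member 5 (2-4): L=1.3900, (cx,cy)=(1.0000,0.0000)
member 6 (3-4): L=2.3387, (cx,cy)=(0.3040,-0.9527)
solve A·x = −loads:
  F[0-1] = +1066.5259 N (tension)
  F[0-2] = +2133.3787 N (tension)
  F[1-2] = -1004.5762 N (compression)
  F[1-3] = +748.0040 N (tension)
  F[2-3] = +973.4603 N (tension)
  F[2-4] = +1472.6581 N (tension)
  F[3-4] = -4844.0246 N (compression)
  Rx@0 = -2501.1700 N
  Ry@0 = -1001.1029 N
  Ry@4 = +4614.7429 N

973.460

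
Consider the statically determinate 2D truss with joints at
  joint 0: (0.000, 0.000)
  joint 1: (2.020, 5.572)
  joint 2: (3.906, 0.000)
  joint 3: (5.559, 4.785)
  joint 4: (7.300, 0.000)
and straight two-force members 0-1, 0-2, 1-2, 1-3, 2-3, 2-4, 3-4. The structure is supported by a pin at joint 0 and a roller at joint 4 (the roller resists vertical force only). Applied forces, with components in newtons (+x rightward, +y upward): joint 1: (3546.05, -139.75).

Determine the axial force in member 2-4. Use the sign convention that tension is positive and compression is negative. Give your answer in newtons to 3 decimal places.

998.874

N=5 nodes, M=7 members, R=3 reactions → 2N=10, M+R=10
member 0 (0-1): L=5.9269, (cx,cy)=(0.3408,0.9401)
member 1 (0-2): L=3.9060, (cx,cy)=(1.0000,0.0000)
member 2 (1-2): L=5.8825, (cx,cy)=(0.3206,-0.9472)
member 3 (1-3): L=3.6255, (cx,cy)=(0.9762,-0.2171)
member 4 (2-3): L=5.0625, (cx,cy)=(0.3265,0.9452)
member 5 (2-4): L=3.3940, (cx,cy)=(1.0000,0.0000)
member 6 (3-4): L=5.0919, (cx,cy)=(0.3419,-0.9397)
solve A·x = −loads:
  F[0-1] = +2771.5129 N (tension)
  F[0-2] = +2601.4583 N (tension)
  F[1-2] = -2473.7773 N (compression)
  F[1-3] = -1852.5138 N (compression)
  F[2-3] = +2479.0667 N (tension)
  F[2-4] = +998.8744 N (tension)
  F[3-4] = -2921.3985 N (compression)
  Rx@0 = -3546.0500 N
  Ry@0 = -2605.5768 N
  Ry@4 = +2745.3268 N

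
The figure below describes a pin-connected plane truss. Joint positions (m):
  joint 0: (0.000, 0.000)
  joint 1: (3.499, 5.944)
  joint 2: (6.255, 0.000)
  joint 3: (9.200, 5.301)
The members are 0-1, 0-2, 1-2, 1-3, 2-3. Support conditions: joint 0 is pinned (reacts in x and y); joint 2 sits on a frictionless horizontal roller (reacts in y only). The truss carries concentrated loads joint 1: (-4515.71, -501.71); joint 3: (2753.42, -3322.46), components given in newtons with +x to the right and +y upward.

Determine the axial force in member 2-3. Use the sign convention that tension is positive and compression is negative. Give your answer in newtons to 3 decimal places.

N=4 nodes, M=5 members, R=3 reactions → 2N=8, M+R=8
member 0 (0-1): L=6.8974, (cx,cy)=(0.5073,0.8618)
member 1 (0-2): L=6.2550, (cx,cy)=(1.0000,0.0000)
member 2 (1-2): L=6.5518, (cx,cy)=(0.4206,-0.9072)
member 3 (1-3): L=5.7371, (cx,cy)=(0.9937,-0.1121)
member 4 (2-3): L=6.0641, (cx,cy)=(0.4856,0.8742)
solve A·x = −loads:
  F[0-1] = -713.0402 N (compression)
  F[0-2] = -1400.5700 N (compression)
  F[1-2] = -413.7649 N (compression)
  F[1-3] = +4355.4795 N (tension)
  F[2-3] = -3242.3371 N (compression)
  Rx@0 = +1762.2900 N
  Ry@0 = +614.4794 N
  Ry@2 = +3209.6906 N

-3242.337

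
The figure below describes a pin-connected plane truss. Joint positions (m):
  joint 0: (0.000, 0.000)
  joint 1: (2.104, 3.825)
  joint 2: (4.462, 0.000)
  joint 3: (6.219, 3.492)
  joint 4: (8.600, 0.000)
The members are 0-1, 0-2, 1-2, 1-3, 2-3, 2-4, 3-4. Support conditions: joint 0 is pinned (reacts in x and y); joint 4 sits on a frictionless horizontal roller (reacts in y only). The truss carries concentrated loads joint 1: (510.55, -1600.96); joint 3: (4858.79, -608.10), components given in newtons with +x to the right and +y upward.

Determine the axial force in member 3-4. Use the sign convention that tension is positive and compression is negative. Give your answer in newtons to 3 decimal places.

-3668.997

N=5 nodes, M=7 members, R=3 reactions → 2N=10, M+R=10
member 0 (0-1): L=4.3655, (cx,cy)=(0.4820,0.8762)
member 1 (0-2): L=4.4620, (cx,cy)=(1.0000,0.0000)
member 2 (1-2): L=4.4934, (cx,cy)=(0.5248,-0.8512)
member 3 (1-3): L=4.1285, (cx,cy)=(0.9967,-0.0807)
member 4 (2-3): L=3.9091, (cx,cy)=(0.4495,0.8933)
member 5 (2-4): L=4.1380, (cx,cy)=(1.0000,0.0000)
member 6 (3-4): L=4.2265, (cx,cy)=(0.5634,-0.8262)
solve A·x = −loads:
  F[0-1] = +938.5259 N (tension)
  F[0-2] = +4917.0055 N (tension)
  F[1-2] = -2990.4045 N (compression)
  F[1-3] = +1515.9920 N (tension)
  F[2-3] = +2849.6269 N (tension)
  F[2-4] = +2066.9348 N (tension)
  F[3-4] = -3668.9967 N (compression)
  Rx@0 = -5369.3400 N
  Ry@0 = -822.3286 N
  Ry@4 = +3031.3886 N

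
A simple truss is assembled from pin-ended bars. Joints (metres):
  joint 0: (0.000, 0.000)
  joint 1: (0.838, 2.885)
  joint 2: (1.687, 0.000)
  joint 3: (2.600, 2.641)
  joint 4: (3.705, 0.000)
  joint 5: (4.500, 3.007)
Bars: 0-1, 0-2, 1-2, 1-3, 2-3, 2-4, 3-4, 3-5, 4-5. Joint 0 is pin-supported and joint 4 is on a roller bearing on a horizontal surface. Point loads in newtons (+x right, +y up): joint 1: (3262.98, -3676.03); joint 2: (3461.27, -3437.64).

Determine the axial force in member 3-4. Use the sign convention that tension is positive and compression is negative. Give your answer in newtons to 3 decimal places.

-5352.281

N=6 nodes, M=9 members, R=3 reactions → 2N=12, M+R=12
member 0 (0-1): L=3.0042, (cx,cy)=(0.2789,0.9603)
member 1 (0-2): L=1.6870, (cx,cy)=(1.0000,0.0000)
member 2 (1-2): L=3.0073, (cx,cy)=(0.2823,-0.9593)
member 3 (1-3): L=1.7788, (cx,cy)=(0.9905,-0.1372)
member 4 (2-3): L=2.7944, (cx,cy)=(0.3267,0.9451)
member 5 (2-4): L=2.0180, (cx,cy)=(1.0000,0.0000)
member 6 (3-4): L=2.8628, (cx,cy)=(0.3860,-0.9225)
member 7 (3-5): L=1.9349, (cx,cy)=(0.9819,0.1892)
member 8 (4-5): L=3.1103, (cx,cy)=(0.2556,0.9668)
solve A·x = −loads:
  F[0-1] = -2266.0946 N (compression)
  F[0-2] = +7356.3520 N (tension)
  F[1-2] = -1043.7534 N (compression)
  F[1-3] = -3634.7773 N (compression)
  F[2-3] = +4696.7017 N (tension)
  F[2-4] = +2065.8686 N (tension)
  F[3-4] = -5352.2808 N (compression)
  F[3-5] = -0.0000 N (compression)
  F[4-5] = +0.0000 N (tension)
  Rx@0 = -6724.2500 N
  Ry@0 = +2176.1507 N
  Ry@4 = +4937.5193 N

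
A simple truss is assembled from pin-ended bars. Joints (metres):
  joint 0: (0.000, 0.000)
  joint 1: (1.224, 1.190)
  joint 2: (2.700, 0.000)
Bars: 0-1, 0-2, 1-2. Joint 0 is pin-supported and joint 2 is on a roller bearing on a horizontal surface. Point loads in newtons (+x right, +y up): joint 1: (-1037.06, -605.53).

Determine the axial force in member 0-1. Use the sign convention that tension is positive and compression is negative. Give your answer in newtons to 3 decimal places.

-1130.572

N=3 nodes, M=3 members, R=3 reactions → 2N=6, M+R=6
member 0 (0-1): L=1.7071, (cx,cy)=(0.7170,0.6971)
member 1 (0-2): L=2.7000, (cx,cy)=(1.0000,0.0000)
member 2 (1-2): L=1.8960, (cx,cy)=(0.7785,-0.6276)
solve A·x = −loads:
  F[0-1] = -1130.5725 N (compression)
  F[0-2] = -226.4453 N (compression)
  F[1-2] = +290.8752 N (tension)
  Rx@0 = +1037.0600 N
  Ry@0 = +788.0977 N
  Ry@2 = -182.5677 N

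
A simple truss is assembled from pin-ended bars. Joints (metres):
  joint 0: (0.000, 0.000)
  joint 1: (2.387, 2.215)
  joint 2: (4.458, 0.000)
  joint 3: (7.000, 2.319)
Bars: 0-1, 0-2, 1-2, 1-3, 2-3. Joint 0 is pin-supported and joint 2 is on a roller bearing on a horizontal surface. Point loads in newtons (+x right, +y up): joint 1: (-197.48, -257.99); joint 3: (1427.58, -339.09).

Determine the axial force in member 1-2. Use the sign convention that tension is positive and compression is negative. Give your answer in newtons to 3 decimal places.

-1279.194

N=4 nodes, M=5 members, R=3 reactions → 2N=8, M+R=8
member 0 (0-1): L=3.2564, (cx,cy)=(0.7330,0.6802)
member 1 (0-2): L=4.4580, (cx,cy)=(1.0000,0.0000)
member 2 (1-2): L=3.0324, (cx,cy)=(0.6830,-0.7305)
member 3 (1-3): L=4.6142, (cx,cy)=(0.9997,0.0225)
member 4 (2-3): L=3.4409, (cx,cy)=(0.7388,0.6740)
solve A·x = −loads:
  F[0-1] = +1055.5547 N (tension)
  F[0-2] = +456.3540 N (tension)
  F[1-2] = -1279.1941 N (compression)
  F[1-3] = +1845.3386 N (tension)
  F[2-3] = -564.8451 N (compression)
  Rx@0 = -1230.1000 N
  Ry@0 = -717.9922 N
  Ry@2 = +1315.0722 N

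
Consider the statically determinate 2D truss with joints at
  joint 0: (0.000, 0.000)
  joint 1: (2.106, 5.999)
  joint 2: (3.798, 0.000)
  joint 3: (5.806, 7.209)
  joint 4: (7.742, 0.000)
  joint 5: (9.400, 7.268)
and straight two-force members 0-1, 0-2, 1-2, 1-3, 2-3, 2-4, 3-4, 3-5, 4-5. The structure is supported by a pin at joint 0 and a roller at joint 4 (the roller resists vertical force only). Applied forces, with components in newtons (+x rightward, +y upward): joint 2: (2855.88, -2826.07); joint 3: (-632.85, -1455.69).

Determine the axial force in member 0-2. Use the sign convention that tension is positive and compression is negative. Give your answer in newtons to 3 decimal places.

N=6 nodes, M=9 members, R=3 reactions → 2N=12, M+R=12
member 0 (0-1): L=6.3579, (cx,cy)=(0.3312,0.9435)
member 1 (0-2): L=3.7980, (cx,cy)=(1.0000,0.0000)
member 2 (1-2): L=6.2330, (cx,cy)=(0.2715,-0.9625)
member 3 (1-3): L=3.8928, (cx,cy)=(0.9505,0.3108)
member 4 (2-3): L=7.4834, (cx,cy)=(0.2683,0.9633)
member 5 (2-4): L=3.9440, (cx,cy)=(1.0000,0.0000)
member 6 (3-4): L=7.4644, (cx,cy)=(0.2594,-0.9658)
member 7 (3-5): L=3.5945, (cx,cy)=(0.9999,0.0164)
member 8 (4-5): L=7.4547, (cx,cy)=(0.2224,0.9750)
solve A·x = −loads:
  F[0-1] = -2536.1548 N (compression)
  F[0-2] = +3063.1060 N (tension)
  F[1-2] = +2015.0338 N (tension)
  F[1-3] = -1459.3573 N (compression)
  F[2-3] = +920.4540 N (tension)
  F[2-4] = +507.2379 N (tension)
  F[3-4] = -1955.7045 N (compression)
  F[3-5] = -0.0000 N (compression)
  F[4-5] = +0.0000 N (tension)
  Rx@0 = -2223.0300 N
  Ry@0 = +2392.9801 N
  Ry@4 = +1888.7799 N

3063.106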